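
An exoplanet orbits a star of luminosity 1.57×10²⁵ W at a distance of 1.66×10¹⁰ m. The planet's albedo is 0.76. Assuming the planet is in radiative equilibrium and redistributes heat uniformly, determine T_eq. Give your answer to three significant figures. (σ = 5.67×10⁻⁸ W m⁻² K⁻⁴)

Flux: S = L/(4πd²) = 1.57×10²⁵/(4π×(1.66×10¹⁰)²) = 4530 W m⁻².
Energy balance: absorbed = emitted ⇒ πR²·S(1−A) = 4πR²·σT_eq⁴, so T_eq⁴ = S(1−A)/(4σ).
T_eq = [4530 × 0.24 / (4 × 5.67×10⁻⁸)]^(1/4) = (4.80×10⁹)^(1/4) = 263 K.

T_eq ≈ 263 K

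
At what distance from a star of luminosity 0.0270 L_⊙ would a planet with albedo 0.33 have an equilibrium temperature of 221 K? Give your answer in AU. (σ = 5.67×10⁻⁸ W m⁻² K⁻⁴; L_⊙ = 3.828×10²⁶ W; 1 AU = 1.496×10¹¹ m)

d ≈ 0.213 AU

L = 0.0270 × 3.828×10²⁶ = 1.03×10²⁵ W.
From T_eq⁴ = L(1−A)/(16πσd²): d = √[L(1−A)/(16πσT_eq⁴)].
d = √[1.03×10²⁵ × 0.67 / (16π × 5.67×10⁻⁸ × (221)⁴)] = 3.19×10¹⁰ m = 0.213 AU.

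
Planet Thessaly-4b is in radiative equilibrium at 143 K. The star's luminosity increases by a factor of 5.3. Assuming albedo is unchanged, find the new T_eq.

T_eq ≈ 217 K

T_eq ∝ L^(1/4) · d^(−1/2).
T′ = 143 × 5.3^(1/4) = 217 K.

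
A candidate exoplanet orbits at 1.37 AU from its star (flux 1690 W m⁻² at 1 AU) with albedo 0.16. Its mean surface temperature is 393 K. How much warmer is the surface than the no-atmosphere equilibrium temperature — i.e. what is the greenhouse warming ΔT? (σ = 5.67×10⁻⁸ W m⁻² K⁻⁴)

ΔT ≈ 152.7 K

S = 1690/1.37² = 900.4 W m⁻².
T_eq = [S(1−A)/(4σ)]^(1/4) = [900.4×0.84/(4×5.67×10⁻⁸)]^(1/4) = 240.3 K.
ΔT = T_surf − T_eq = 393 − 240.3.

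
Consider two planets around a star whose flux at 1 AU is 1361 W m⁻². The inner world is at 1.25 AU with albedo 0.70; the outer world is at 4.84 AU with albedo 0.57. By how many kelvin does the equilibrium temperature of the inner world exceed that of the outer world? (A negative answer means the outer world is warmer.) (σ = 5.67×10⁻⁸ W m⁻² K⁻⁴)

T_eq = [S₀(1−A)/(4σd²)]^(1/4), so T ∝ (1−A)^(1/4) / √d.
T₁ = [1361×0.30/(4×5.67×10⁻⁸×1.25²)]^(1/4) = 184.24 K.
T₂ = [1361×0.43/(4×5.67×10⁻⁸×4.84²)]^(1/4) = 102.45 K.

ΔT ≈ 81.8 K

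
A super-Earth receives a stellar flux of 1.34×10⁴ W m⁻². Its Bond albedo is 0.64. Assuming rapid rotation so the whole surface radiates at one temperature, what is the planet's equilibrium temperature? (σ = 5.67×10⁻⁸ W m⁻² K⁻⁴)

T_eq ≈ 382 K

Energy balance: absorbed = emitted ⇒ πR²·S(1−A) = 4πR²·σT_eq⁴, so T_eq⁴ = S(1−A)/(4σ).
T_eq = [1.34×10⁴ × 0.36 / (4 × 5.67×10⁻⁸)]^(1/4) = (2.13×10¹⁰)^(1/4) = 382 K.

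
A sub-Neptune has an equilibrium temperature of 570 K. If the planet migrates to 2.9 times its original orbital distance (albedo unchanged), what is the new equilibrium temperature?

T_eq ∝ L^(1/4) · d^(−1/2).
T′ = 570 / 2.9^(1/2) = 335 K.

T_eq ≈ 335 K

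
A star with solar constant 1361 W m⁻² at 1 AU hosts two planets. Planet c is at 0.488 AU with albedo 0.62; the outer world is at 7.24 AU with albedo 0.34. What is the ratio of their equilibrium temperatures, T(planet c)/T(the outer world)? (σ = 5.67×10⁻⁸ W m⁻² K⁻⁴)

T₁/T₂ ≈ 3.355

T_eq = [S₀(1−A)/(4σd²)]^(1/4), so T ∝ (1−A)^(1/4) / √d.
T₁ = [1361×0.38/(4×5.67×10⁻⁸×0.488²)]^(1/4) = 312.82 K.
T₂ = [1361×0.66/(4×5.67×10⁻⁸×7.24²)]^(1/4) = 93.23 K.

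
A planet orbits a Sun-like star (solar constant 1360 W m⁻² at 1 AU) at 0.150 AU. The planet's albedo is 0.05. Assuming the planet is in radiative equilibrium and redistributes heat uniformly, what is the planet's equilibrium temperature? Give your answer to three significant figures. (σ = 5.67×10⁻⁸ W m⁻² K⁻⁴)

Flux at 0.150 AU: S = 1360/0.150² = 6.04×10⁴ W m⁻².
Energy balance: absorbed = emitted ⇒ πR²·S(1−A) = 4πR²·σT_eq⁴, so T_eq⁴ = S(1−A)/(4σ).
T_eq = [6.04×10⁴ × 0.95 / (4 × 5.67×10⁻⁸)]^(1/4) = (2.53×10¹¹)^(1/4) = 709 K.

T_eq ≈ 709 K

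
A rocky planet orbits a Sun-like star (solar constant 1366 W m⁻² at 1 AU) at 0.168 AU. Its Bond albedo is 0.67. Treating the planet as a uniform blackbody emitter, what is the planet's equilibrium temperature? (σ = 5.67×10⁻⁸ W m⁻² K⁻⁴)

T_eq ≈ 515 K

Flux at 0.168 AU: S = 1366/0.168² = 4.84×10⁴ W m⁻².
Energy balance: absorbed = emitted ⇒ πR²·S(1−A) = 4πR²·σT_eq⁴, so T_eq⁴ = S(1−A)/(4σ).
T_eq = [4.84×10⁴ × 0.33 / (4 × 5.67×10⁻⁸)]^(1/4) = (7.04×10¹⁰)^(1/4) = 515 K.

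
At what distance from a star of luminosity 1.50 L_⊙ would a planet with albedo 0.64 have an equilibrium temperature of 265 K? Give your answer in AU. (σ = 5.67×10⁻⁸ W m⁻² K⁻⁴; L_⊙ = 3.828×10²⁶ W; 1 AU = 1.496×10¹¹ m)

d ≈ 0.811 AU

L = 1.50 × 3.828×10²⁶ = 5.74×10²⁶ W.
From T_eq⁴ = L(1−A)/(16πσd²): d = √[L(1−A)/(16πσT_eq⁴)].
d = √[5.74×10²⁶ × 0.36 / (16π × 5.67×10⁻⁸ × (265)⁴)] = 1.21×10¹¹ m = 0.811 AU.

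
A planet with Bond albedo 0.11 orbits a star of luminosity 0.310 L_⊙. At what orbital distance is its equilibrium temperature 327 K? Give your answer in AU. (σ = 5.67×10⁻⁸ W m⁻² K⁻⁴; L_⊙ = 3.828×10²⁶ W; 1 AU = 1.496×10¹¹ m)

d ≈ 0.381 AU

L = 0.310 × 3.828×10²⁶ = 1.19×10²⁶ W.
From T_eq⁴ = L(1−A)/(16πσd²): d = √[L(1−A)/(16πσT_eq⁴)].
d = √[1.19×10²⁶ × 0.89 / (16π × 5.67×10⁻⁸ × (327)⁴)] = 5.69×10¹⁰ m = 0.381 AU.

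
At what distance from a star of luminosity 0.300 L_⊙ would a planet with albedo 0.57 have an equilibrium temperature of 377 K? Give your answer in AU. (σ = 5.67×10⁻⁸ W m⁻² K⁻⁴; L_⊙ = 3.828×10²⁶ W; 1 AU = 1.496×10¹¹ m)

L = 0.300 × 3.828×10²⁶ = 1.15×10²⁶ W.
From T_eq⁴ = L(1−A)/(16πσd²): d = √[L(1−A)/(16πσT_eq⁴)].
d = √[1.15×10²⁶ × 0.43 / (16π × 5.67×10⁻⁸ × (377)⁴)] = 2.93×10¹⁰ m = 0.196 AU.

d ≈ 0.196 AU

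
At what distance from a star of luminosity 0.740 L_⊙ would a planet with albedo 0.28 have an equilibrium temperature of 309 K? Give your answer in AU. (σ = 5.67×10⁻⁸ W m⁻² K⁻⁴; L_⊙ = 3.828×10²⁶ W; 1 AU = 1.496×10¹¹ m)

L = 0.740 × 3.828×10²⁶ = 2.83×10²⁶ W.
From T_eq⁴ = L(1−A)/(16πσd²): d = √[L(1−A)/(16πσT_eq⁴)].
d = √[2.83×10²⁶ × 0.72 / (16π × 5.67×10⁻⁸ × (309)⁴)] = 8.86×10¹⁰ m = 0.592 AU.

d ≈ 0.592 AU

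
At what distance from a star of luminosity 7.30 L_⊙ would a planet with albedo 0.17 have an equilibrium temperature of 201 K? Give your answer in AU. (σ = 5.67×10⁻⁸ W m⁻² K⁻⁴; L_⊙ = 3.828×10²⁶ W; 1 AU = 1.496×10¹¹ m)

L = 7.30 × 3.828×10²⁶ = 2.79×10²⁷ W.
From T_eq⁴ = L(1−A)/(16πσd²): d = √[L(1−A)/(16πσT_eq⁴)].
d = √[2.79×10²⁷ × 0.83 / (16π × 5.67×10⁻⁸ × (201)⁴)] = 7.06×10¹¹ m = 4.72 AU.

d ≈ 4.72 AU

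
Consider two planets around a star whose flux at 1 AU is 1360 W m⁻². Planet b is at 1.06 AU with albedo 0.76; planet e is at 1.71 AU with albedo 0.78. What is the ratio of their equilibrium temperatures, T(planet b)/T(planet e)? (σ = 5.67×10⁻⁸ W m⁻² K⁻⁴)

T₁/T₂ ≈ 1.298

T_eq = [S₀(1−A)/(4σd²)]^(1/4), so T ∝ (1−A)^(1/4) / √d.
T₁ = [1360×0.24/(4×5.67×10⁻⁸×1.06²)]^(1/4) = 189.18 K.
T₂ = [1360×0.22/(4×5.67×10⁻⁸×1.71²)]^(1/4) = 145.74 K.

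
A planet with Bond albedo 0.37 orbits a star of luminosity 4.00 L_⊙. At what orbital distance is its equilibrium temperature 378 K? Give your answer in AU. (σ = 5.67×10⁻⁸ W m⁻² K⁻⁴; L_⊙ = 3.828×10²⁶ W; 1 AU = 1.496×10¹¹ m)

d ≈ 0.861 AU

L = 4.00 × 3.828×10²⁶ = 1.53×10²⁷ W.
From T_eq⁴ = L(1−A)/(16πσd²): d = √[L(1−A)/(16πσT_eq⁴)].
d = √[1.53×10²⁷ × 0.63 / (16π × 5.67×10⁻⁸ × (378)⁴)] = 1.29×10¹¹ m = 0.861 AU.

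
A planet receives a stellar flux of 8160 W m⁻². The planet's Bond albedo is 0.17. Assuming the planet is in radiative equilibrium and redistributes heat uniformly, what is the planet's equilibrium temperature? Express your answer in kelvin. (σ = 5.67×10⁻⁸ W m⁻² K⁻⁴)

T_eq ≈ 416 K

Energy balance: absorbed = emitted ⇒ πR²·S(1−A) = 4πR²·σT_eq⁴, so T_eq⁴ = S(1−A)/(4σ).
T_eq = [8160 × 0.83 / (4 × 5.67×10⁻⁸)]^(1/4) = (2.99×10¹⁰)^(1/4) = 416 K.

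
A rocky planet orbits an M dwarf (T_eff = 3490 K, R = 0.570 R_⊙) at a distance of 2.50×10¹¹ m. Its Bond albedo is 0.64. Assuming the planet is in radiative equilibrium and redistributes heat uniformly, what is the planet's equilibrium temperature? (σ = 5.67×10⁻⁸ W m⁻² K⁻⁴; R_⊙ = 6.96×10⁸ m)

T_eq ≈ 76.1 K

R_⋆ = 0.570 × 6.96×10⁸ = 3.97×10⁸ m.
L = 4πR_⋆²σT_⋆⁴ = 4π(3.97×10⁸)² × 5.67×10⁻⁸ × (3490)⁴ = 1.66×10²⁵ W.
S = L/(4πd²) = 21.2 W m⁻².
Energy balance: absorbed = emitted ⇒ πR²·S(1−A) = 4πR²·σT_eq⁴, so T_eq⁴ = S(1−A)/(4σ).
T_eq = [21.2 × 0.36 / (4 × 5.67×10⁻⁸)]^(1/4) = (3.36×10⁷)^(1/4) = 76.1 K.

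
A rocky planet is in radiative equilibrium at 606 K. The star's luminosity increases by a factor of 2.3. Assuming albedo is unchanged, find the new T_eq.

T_eq ∝ L^(1/4) · d^(−1/2).
T′ = 606 × 2.3^(1/4) = 746 K.

T_eq ≈ 746 K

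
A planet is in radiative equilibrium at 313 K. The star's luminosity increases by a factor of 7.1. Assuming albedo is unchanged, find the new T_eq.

T_eq ≈ 511 K

T_eq ∝ L^(1/4) · d^(−1/2).
T′ = 313 × 7.1^(1/4) = 511 K.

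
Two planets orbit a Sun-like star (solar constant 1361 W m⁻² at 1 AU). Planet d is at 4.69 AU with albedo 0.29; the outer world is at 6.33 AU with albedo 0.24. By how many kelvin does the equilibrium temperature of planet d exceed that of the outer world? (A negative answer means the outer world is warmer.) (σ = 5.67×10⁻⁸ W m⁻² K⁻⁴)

ΔT ≈ 14.7 K

T_eq = [S₀(1−A)/(4σd²)]^(1/4), so T ∝ (1−A)^(1/4) / √d.
T₁ = [1361×0.71/(4×5.67×10⁻⁸×4.69²)]^(1/4) = 117.97 K.
T₂ = [1361×0.76/(4×5.67×10⁻⁸×6.33²)]^(1/4) = 103.29 K.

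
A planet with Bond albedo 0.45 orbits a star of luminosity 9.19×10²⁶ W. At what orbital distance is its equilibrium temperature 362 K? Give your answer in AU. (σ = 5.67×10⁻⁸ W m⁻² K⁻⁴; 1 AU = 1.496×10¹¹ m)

From T_eq⁴ = L(1−A)/(16πσd²): d = √[L(1−A)/(16πσT_eq⁴)].
d = √[9.19×10²⁶ × 0.55 / (16π × 5.67×10⁻⁸ × (362)⁴)] = 1.02×10¹¹ m = 0.679 AU.

d ≈ 0.679 AU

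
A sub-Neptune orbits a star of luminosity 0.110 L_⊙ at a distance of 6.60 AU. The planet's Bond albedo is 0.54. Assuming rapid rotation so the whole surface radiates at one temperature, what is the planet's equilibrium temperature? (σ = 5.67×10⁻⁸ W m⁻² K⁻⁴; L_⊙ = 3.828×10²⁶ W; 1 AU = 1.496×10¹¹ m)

d = 6.60 AU = 9.87×10¹¹ m.
L = 0.110 × 3.828×10²⁶ = 4.21×10²⁵ W.
Flux: S = L/(4πd²) = 4.21×10²⁵/(4π×(9.87×10¹¹)²) = 3.44 W m⁻².
Energy balance: absorbed = emitted ⇒ πR²·S(1−A) = 4πR²·σT_eq⁴, so T_eq⁴ = S(1−A)/(4σ).
T_eq = [3.44 × 0.46 / (4 × 5.67×10⁻⁸)]^(1/4) = (6.97×10⁶)^(1/4) = 51.4 K.

T_eq ≈ 51.4 K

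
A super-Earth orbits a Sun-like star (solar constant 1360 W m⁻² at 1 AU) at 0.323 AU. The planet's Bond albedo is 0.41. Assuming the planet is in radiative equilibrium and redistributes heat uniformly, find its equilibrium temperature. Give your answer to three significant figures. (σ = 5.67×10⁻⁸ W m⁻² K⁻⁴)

Flux at 0.323 AU: S = 1360/0.323² = 1.30×10⁴ W m⁻².
Energy balance: absorbed = emitted ⇒ πR²·S(1−A) = 4πR²·σT_eq⁴, so T_eq⁴ = S(1−A)/(4σ).
T_eq = [1.30×10⁴ × 0.59 / (4 × 5.67×10⁻⁸)]^(1/4) = (3.39×10¹⁰)^(1/4) = 429 K.

T_eq ≈ 429 K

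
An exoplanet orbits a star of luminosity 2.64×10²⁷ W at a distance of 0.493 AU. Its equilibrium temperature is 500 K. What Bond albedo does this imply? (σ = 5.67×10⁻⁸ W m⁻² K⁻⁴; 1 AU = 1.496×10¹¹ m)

d = 0.493 AU = 7.38×10¹⁰ m.
Flux: S = L/(4πd²) = 2.64×10²⁷/(4π×(7.38×10¹⁰)²) = 3.86×10⁴ W m⁻².
From T_eq⁴ = S(1−A)/(4σ): 1−A = 4σT_eq⁴/S.
1−A = 4 × 5.67×10⁻⁸ × (500)⁴ / 3.86×10⁴ = 0.367.

A ≈ 0.63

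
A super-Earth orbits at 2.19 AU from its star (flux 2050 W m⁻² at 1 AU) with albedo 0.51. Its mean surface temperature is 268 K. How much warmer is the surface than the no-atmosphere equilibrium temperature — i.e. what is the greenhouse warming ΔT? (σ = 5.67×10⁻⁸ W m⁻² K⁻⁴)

S = 2050/2.19² = 427.4 W m⁻².
T_eq = [S(1−A)/(4σ)]^(1/4) = [427.4×0.49/(4×5.67×10⁻⁸)]^(1/4) = 174.3 K.
ΔT = T_surf − T_eq = 268 − 174.3.

ΔT ≈ 93.7 K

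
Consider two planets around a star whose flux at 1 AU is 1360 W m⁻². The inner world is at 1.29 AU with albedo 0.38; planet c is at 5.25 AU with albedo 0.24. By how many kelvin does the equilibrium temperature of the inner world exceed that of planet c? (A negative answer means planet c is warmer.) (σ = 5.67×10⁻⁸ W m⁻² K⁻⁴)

ΔT ≈ 104.0 K

T_eq = [S₀(1−A)/(4σd²)]^(1/4), so T ∝ (1−A)^(1/4) / √d.
T₁ = [1360×0.62/(4×5.67×10⁻⁸×1.29²)]^(1/4) = 217.41 K.
T₂ = [1360×0.76/(4×5.67×10⁻⁸×5.25²)]^(1/4) = 113.40 K.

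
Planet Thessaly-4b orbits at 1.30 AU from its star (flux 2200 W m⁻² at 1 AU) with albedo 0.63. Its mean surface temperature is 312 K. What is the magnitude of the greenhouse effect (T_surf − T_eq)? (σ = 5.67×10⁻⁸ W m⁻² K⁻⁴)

S = 2200/1.30² = 1302 W m⁻².
T_eq = [S(1−A)/(4σ)]^(1/4) = [1302×0.37/(4×5.67×10⁻⁸)]^(1/4) = 214.7 K.
ΔT = T_surf − T_eq = 312 − 214.7.

ΔT ≈ 97.3 K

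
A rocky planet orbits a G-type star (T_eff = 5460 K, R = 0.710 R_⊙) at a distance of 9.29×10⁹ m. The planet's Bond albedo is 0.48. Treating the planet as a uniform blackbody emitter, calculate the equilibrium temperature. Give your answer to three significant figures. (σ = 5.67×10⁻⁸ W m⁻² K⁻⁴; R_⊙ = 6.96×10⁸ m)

R_⋆ = 0.710 × 6.96×10⁸ = 4.94×10⁸ m.
L = 4πR_⋆²σT_⋆⁴ = 4π(4.94×10⁸)² × 5.67×10⁻⁸ × (5460)⁴ = 1.55×10²⁶ W.
S = L/(4πd²) = 1.43×10⁵ W m⁻².
Energy balance: absorbed = emitted ⇒ πR²·S(1−A) = 4πR²·σT_eq⁴, so T_eq⁴ = S(1−A)/(4σ).
T_eq = [1.43×10⁵ × 0.52 / (4 × 5.67×10⁻⁸)]^(1/4) = (3.27×10¹¹)^(1/4) = 756 K.

T_eq ≈ 756 K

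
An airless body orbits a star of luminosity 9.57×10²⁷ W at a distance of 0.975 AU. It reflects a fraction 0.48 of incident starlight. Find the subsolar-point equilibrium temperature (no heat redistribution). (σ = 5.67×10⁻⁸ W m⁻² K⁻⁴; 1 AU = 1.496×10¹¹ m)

T_ss ≈ 757 K

d = 0.975 AU = 1.46×10¹¹ m.
Flux: S = L/(4πd²) = 9.57×10²⁷/(4π×(1.46×10¹¹)²) = 3.58×10⁴ W m⁻².
At the subsolar point the surface absorbs S(1−A) and emits σT⁴ per unit area — no factor of 4, since only the local patch is in balance.
T = [3.58×10⁴ × 0.52 / 5.67×10⁻⁸]^(1/4) = (3.28×10¹¹)^(1/4) = 757 K.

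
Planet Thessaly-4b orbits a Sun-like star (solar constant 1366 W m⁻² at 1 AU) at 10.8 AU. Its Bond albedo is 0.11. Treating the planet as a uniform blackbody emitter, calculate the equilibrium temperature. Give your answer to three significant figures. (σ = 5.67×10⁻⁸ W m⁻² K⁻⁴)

Flux at 10.8 AU: S = 1366/10.8² = 11.7 W m⁻².
Energy balance: absorbed = emitted ⇒ πR²·S(1−A) = 4πR²·σT_eq⁴, so T_eq⁴ = S(1−A)/(4σ).
T_eq = [11.7 × 0.89 / (4 × 5.67×10⁻⁸)]^(1/4) = (4.60×10⁷)^(1/4) = 82.3 K.

T_eq ≈ 82.3 K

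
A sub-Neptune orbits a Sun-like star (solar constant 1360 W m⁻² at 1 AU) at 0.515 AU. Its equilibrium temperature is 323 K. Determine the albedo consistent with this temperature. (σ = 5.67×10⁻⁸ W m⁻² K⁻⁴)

Flux at 0.515 AU: S = 1360/0.515² = 5130 W m⁻².
From T_eq⁴ = S(1−A)/(4σ): 1−A = 4σT_eq⁴/S.
1−A = 4 × 5.67×10⁻⁸ × (323)⁴ / 5130 = 0.481.

A ≈ 0.52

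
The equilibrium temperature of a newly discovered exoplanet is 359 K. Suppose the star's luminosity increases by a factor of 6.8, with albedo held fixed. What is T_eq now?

T_eq ≈ 580 K

T_eq ∝ L^(1/4) · d^(−1/2).
T′ = 359 × 6.8^(1/4) = 580 K.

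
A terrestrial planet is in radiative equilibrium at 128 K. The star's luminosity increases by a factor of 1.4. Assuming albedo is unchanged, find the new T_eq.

T_eq ≈ 139 K

T_eq ∝ L^(1/4) · d^(−1/2).
T′ = 128 × 1.4^(1/4) = 139 K.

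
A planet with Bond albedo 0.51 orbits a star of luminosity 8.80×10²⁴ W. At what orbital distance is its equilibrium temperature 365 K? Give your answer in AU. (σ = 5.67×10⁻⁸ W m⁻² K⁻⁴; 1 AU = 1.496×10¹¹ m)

d ≈ 0.0617 AU

From T_eq⁴ = L(1−A)/(16πσd²): d = √[L(1−A)/(16πσT_eq⁴)].
d = √[8.80×10²⁴ × 0.49 / (16π × 5.67×10⁻⁸ × (365)⁴)] = 9.23×10⁹ m = 0.0617 AU.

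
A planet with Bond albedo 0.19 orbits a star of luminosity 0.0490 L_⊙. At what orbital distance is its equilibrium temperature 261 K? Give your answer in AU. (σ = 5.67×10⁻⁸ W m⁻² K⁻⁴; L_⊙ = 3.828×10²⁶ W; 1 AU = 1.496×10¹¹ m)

d ≈ 0.227 AU

L = 0.0490 × 3.828×10²⁶ = 1.88×10²⁵ W.
From T_eq⁴ = L(1−A)/(16πσd²): d = √[L(1−A)/(16πσT_eq⁴)].
d = √[1.88×10²⁵ × 0.81 / (16π × 5.67×10⁻⁸ × (261)⁴)] = 3.39×10¹⁰ m = 0.227 AU.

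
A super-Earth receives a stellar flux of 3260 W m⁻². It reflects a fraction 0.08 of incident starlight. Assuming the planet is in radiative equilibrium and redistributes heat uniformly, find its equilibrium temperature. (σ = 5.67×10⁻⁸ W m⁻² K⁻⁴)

Energy balance: absorbed = emitted ⇒ πR²·S(1−A) = 4πR²·σT_eq⁴, so T_eq⁴ = S(1−A)/(4σ).
T_eq = [3260 × 0.92 / (4 × 5.67×10⁻⁸)]^(1/4) = (1.32×10¹⁰)^(1/4) = 339 K.

T_eq ≈ 339 K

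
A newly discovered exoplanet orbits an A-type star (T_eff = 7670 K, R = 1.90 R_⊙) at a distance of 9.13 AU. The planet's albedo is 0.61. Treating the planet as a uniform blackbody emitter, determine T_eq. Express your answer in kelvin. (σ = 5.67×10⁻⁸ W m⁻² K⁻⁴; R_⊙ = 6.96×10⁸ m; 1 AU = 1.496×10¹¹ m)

R_⋆ = 1.90 × 6.96×10⁸ = 1.32×10⁹ m.
d = 9.13 AU = 1.37×10¹² m.
L = 4πR_⋆²σT_⋆⁴ = 4π(1.32×10⁹)² × 5.67×10⁻⁸ × (7670)⁴ = 4.31×10²⁷ W.
S = L/(4πd²) = 184 W m⁻².
Energy balance: absorbed = emitted ⇒ πR²·S(1−A) = 4πR²·σT_eq⁴, so T_eq⁴ = S(1−A)/(4σ).
T_eq = [184 × 0.39 / (4 × 5.67×10⁻⁸)]^(1/4) = (3.16×10⁸)^(1/4) = 133 K.

T_eq ≈ 133 K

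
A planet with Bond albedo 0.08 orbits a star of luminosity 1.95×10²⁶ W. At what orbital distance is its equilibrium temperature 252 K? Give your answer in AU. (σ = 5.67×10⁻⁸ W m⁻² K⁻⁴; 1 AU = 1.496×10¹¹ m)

d ≈ 0.835 AU

From T_eq⁴ = L(1−A)/(16πσd²): d = √[L(1−A)/(16πσT_eq⁴)].
d = √[1.95×10²⁶ × 0.92 / (16π × 5.67×10⁻⁸ × (252)⁴)] = 1.25×10¹¹ m = 0.835 AU.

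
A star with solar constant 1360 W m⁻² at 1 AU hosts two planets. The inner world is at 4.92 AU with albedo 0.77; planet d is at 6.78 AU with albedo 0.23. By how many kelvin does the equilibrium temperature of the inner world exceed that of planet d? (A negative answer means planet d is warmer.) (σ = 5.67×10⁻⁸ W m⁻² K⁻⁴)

T_eq = [S₀(1−A)/(4σd²)]^(1/4), so T ∝ (1−A)^(1/4) / √d.
T₁ = [1360×0.23/(4×5.67×10⁻⁸×4.92²)]^(1/4) = 86.88 K.
T₂ = [1360×0.77/(4×5.67×10⁻⁸×6.78²)]^(1/4) = 100.11 K.

ΔT ≈ -13.2 K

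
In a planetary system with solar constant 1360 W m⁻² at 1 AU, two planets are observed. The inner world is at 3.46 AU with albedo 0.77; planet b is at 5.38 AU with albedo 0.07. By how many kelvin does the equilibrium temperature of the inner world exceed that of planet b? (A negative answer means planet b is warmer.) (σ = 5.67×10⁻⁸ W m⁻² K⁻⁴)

T_eq = [S₀(1−A)/(4σd²)]^(1/4), so T ∝ (1−A)^(1/4) / √d.
T₁ = [1360×0.23/(4×5.67×10⁻⁸×3.46²)]^(1/4) = 103.60 K.
T₂ = [1360×0.93/(4×5.67×10⁻⁸×5.38²)]^(1/4) = 117.82 K.

ΔT ≈ -14.2 K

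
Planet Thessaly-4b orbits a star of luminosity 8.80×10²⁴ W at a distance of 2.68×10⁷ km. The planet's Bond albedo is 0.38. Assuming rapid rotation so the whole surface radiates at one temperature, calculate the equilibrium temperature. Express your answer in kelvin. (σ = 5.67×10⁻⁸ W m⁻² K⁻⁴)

d = 2.68×10⁷ km = 2.68×10¹⁰ m.
Flux: S = L/(4πd²) = 8.80×10²⁴/(4π×(2.68×10¹⁰)²) = 975 W m⁻².
Energy balance: absorbed = emitted ⇒ πR²·S(1−A) = 4πR²·σT_eq⁴, so T_eq⁴ = S(1−A)/(4σ).
T_eq = [975 × 0.62 / (4 × 5.67×10⁻⁸)]^(1/4) = (2.67×10⁹)^(1/4) = 227 K.

T_eq ≈ 227 K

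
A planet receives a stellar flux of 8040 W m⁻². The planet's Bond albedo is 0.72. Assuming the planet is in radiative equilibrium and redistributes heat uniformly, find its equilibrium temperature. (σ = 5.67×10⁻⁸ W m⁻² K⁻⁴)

Energy balance: absorbed = emitted ⇒ πR²·S(1−A) = 4πR²·σT_eq⁴, so T_eq⁴ = S(1−A)/(4σ).
T_eq = [8040 × 0.28 / (4 × 5.67×10⁻⁸)]^(1/4) = (9.93×10⁹)^(1/4) = 316 K.

T_eq ≈ 316 K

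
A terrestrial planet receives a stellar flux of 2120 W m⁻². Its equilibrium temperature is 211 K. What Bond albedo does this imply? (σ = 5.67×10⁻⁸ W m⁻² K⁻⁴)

A ≈ 0.79

From T_eq⁴ = S(1−A)/(4σ): 1−A = 4σT_eq⁴/S.
1−A = 4 × 5.67×10⁻⁸ × (211)⁴ / 2120 = 0.212.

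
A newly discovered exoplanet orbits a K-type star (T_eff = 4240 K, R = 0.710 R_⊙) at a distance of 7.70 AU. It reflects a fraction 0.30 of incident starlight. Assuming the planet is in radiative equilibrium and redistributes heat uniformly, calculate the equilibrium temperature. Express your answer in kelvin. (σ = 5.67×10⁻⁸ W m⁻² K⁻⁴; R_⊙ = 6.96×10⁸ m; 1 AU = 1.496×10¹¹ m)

T_eq ≈ 56.8 K

R_⋆ = 0.710 × 6.96×10⁸ = 4.94×10⁸ m.
d = 7.70 AU = 1.15×10¹² m.
L = 4πR_⋆²σT_⋆⁴ = 4π(4.94×10⁸)² × 5.67×10⁻⁸ × (4240)⁴ = 5.62×10²⁵ W.
S = L/(4πd²) = 3.37 W m⁻².
Energy balance: absorbed = emitted ⇒ πR²·S(1−A) = 4πR²·σT_eq⁴, so T_eq⁴ = S(1−A)/(4σ).
T_eq = [3.37 × 0.70 / (4 × 5.67×10⁻⁸)]^(1/4) = (1.04×10⁷)^(1/4) = 56.8 K.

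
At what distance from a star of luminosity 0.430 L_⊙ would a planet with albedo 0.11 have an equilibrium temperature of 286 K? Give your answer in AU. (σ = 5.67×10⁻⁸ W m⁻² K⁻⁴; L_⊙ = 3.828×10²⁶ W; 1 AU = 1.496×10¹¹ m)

L = 0.430 × 3.828×10²⁶ = 1.65×10²⁶ W.
From T_eq⁴ = L(1−A)/(16πσd²): d = √[L(1−A)/(16πσT_eq⁴)].
d = √[1.65×10²⁶ × 0.89 / (16π × 5.67×10⁻⁸ × (286)⁴)] = 8.77×10¹⁰ m = 0.586 AU.

d ≈ 0.586 AU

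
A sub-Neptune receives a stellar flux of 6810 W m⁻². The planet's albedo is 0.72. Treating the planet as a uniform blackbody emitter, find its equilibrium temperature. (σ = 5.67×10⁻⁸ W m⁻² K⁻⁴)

Energy balance: absorbed = emitted ⇒ πR²·S(1−A) = 4πR²·σT_eq⁴, so T_eq⁴ = S(1−A)/(4σ).
T_eq = [6810 × 0.28 / (4 × 5.67×10⁻⁸)]^(1/4) = (8.41×10⁹)^(1/4) = 303 K.

T_eq ≈ 303 K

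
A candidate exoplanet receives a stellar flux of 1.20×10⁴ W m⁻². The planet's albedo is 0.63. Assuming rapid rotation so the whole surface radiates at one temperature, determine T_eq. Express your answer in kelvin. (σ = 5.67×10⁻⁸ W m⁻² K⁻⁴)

T_eq ≈ 374 K

Energy balance: absorbed = emitted ⇒ πR²·S(1−A) = 4πR²·σT_eq⁴, so T_eq⁴ = S(1−A)/(4σ).
T_eq = [1.20×10⁴ × 0.37 / (4 × 5.67×10⁻⁸)]^(1/4) = (1.96×10¹⁰)^(1/4) = 374 K.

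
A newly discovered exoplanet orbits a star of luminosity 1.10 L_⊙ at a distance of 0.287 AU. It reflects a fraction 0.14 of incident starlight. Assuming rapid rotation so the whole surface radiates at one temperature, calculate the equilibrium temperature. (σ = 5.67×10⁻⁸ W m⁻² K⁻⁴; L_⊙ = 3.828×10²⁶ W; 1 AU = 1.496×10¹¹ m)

d = 0.287 AU = 4.29×10¹⁰ m.
L = 1.10 × 3.828×10²⁶ = 4.21×10²⁶ W.
Flux: S = L/(4πd²) = 4.21×10²⁶/(4π×(4.29×10¹⁰)²) = 1.82×10⁴ W m⁻².
Energy balance: absorbed = emitted ⇒ πR²·S(1−A) = 4πR²·σT_eq⁴, so T_eq⁴ = S(1−A)/(4σ).
T_eq = [1.82×10⁴ × 0.86 / (4 × 5.67×10⁻⁸)]^(1/4) = (6.89×10¹⁰)^(1/4) = 512 K.

T_eq ≈ 512 K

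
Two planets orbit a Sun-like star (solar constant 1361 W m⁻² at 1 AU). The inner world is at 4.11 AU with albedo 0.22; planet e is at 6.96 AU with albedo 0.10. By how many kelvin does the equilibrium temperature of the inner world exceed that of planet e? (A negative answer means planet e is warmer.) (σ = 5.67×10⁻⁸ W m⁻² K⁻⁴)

T_eq = [S₀(1−A)/(4σd²)]^(1/4), so T ∝ (1−A)^(1/4) / √d.
T₁ = [1361×0.78/(4×5.67×10⁻⁸×4.11²)]^(1/4) = 129.02 K.
T₂ = [1361×0.90/(4×5.67×10⁻⁸×6.96²)]^(1/4) = 102.76 K.

ΔT ≈ 26.3 K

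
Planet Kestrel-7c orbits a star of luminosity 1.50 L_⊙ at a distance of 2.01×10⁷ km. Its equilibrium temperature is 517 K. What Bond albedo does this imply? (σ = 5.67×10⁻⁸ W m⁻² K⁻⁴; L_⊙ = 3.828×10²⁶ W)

d = 2.01×10⁷ km = 2.01×10¹⁰ m.
L = 1.50 × 3.828×10²⁶ = 5.74×10²⁶ W.
Flux: S = L/(4πd²) = 5.74×10²⁶/(4π×(2.01×10¹⁰)²) = 1.13×10⁵ W m⁻².
From T_eq⁴ = S(1−A)/(4σ): 1−A = 4σT_eq⁴/S.
1−A = 4 × 5.67×10⁻⁸ × (517)⁴ / 1.13×10⁵ = 0.143.

A ≈ 0.86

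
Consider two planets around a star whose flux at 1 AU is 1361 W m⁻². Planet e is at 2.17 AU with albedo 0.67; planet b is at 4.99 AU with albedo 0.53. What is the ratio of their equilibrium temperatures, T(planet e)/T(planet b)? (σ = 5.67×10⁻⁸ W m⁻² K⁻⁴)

T₁/T₂ ≈ 1.388

T_eq = [S₀(1−A)/(4σd²)]^(1/4), so T ∝ (1−A)^(1/4) / √d.
T₁ = [1361×0.33/(4×5.67×10⁻⁸×2.17²)]^(1/4) = 143.20 K.
T₂ = [1361×0.47/(4×5.67×10⁻⁸×4.99²)]^(1/4) = 103.16 K.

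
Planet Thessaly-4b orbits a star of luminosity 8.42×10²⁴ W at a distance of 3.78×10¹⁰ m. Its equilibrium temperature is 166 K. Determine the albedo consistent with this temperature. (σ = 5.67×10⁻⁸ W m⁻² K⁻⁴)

A ≈ 0.63

Flux: S = L/(4πd²) = 8.42×10²⁴/(4π×(3.78×10¹⁰)²) = 469 W m⁻².
From T_eq⁴ = S(1−A)/(4σ): 1−A = 4σT_eq⁴/S.
1−A = 4 × 5.67×10⁻⁸ × (166)⁴ / 469 = 0.367.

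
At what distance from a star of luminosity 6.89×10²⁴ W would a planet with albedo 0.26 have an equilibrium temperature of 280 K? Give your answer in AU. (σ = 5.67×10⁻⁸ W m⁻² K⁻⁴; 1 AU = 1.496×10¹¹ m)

From T_eq⁴ = L(1−A)/(16πσd²): d = √[L(1−A)/(16πσT_eq⁴)].
d = √[6.89×10²⁴ × 0.74 / (16π × 5.67×10⁻⁸ × (280)⁴)] = 1.71×10¹⁰ m = 0.114 AU.

d ≈ 0.114 AU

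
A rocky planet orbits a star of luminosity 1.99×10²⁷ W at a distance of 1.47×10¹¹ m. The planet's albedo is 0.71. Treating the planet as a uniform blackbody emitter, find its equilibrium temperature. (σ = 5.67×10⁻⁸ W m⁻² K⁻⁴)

T_eq ≈ 311 K

Flux: S = L/(4πd²) = 1.99×10²⁷/(4π×(1.47×10¹¹)²) = 7330 W m⁻².
Energy balance: absorbed = emitted ⇒ πR²·S(1−A) = 4πR²·σT_eq⁴, so T_eq⁴ = S(1−A)/(4σ).
T_eq = [7330 × 0.29 / (4 × 5.67×10⁻⁸)]^(1/4) = (9.37×10⁹)^(1/4) = 311 K.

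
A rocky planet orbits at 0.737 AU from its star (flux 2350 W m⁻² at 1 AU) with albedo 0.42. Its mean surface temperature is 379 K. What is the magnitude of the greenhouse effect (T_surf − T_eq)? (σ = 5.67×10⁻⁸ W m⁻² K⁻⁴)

S = 2350/0.737² = 4326 W m⁻².
T_eq = [S(1−A)/(4σ)]^(1/4) = [4326×0.58/(4×5.67×10⁻⁸)]^(1/4) = 324.3 K.
ΔT = T_surf − T_eq = 379 − 324.3.

ΔT ≈ 54.7 K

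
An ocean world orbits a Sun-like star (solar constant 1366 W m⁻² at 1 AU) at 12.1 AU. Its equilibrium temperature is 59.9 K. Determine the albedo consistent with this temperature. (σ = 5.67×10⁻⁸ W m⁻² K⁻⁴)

A ≈ 0.69

Flux at 12.1 AU: S = 1366/12.1² = 9.33 W m⁻².
From T_eq⁴ = S(1−A)/(4σ): 1−A = 4σT_eq⁴/S.
1−A = 4 × 5.67×10⁻⁸ × (59.9)⁴ / 9.33 = 0.313.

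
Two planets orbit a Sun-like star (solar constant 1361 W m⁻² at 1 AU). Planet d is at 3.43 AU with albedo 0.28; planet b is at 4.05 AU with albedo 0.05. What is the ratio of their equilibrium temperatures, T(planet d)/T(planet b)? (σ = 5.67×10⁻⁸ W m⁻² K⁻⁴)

T_eq = [S₀(1−A)/(4σd²)]^(1/4), so T ∝ (1−A)^(1/4) / √d.
T₁ = [1361×0.72/(4×5.67×10⁻⁸×3.43²)]^(1/4) = 138.43 K.
T₂ = [1361×0.95/(4×5.67×10⁻⁸×4.05²)]^(1/4) = 136.54 K.

T₁/T₂ ≈ 1.014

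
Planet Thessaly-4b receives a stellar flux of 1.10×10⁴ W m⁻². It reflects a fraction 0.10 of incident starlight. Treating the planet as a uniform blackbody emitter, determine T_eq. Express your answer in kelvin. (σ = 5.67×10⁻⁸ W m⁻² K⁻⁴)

T_eq ≈ 457 K

Energy balance: absorbed = emitted ⇒ πR²·S(1−A) = 4πR²·σT_eq⁴, so T_eq⁴ = S(1−A)/(4σ).
T_eq = [1.10×10⁴ × 0.90 / (4 × 5.67×10⁻⁸)]^(1/4) = (4.37×10¹⁰)^(1/4) = 457 K.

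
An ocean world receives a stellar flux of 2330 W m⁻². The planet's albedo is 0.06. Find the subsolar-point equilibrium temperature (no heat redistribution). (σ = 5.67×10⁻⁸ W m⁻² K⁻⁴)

At the subsolar point the surface absorbs S(1−A) and emits σT⁴ per unit area — no factor of 4, since only the local patch is in balance.
T = [2330 × 0.94 / 5.67×10⁻⁸]^(1/4) = (3.86×10¹⁰)^(1/4) = 443 K.

T_ss ≈ 443 K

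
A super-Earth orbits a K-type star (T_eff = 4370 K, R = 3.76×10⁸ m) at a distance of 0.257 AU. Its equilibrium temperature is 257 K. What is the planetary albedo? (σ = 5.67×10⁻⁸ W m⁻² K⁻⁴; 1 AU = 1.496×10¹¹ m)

A ≈ 0.50

d = 0.257 AU = 3.84×10¹⁰ m.
L = 4πR_⋆²σT_⋆⁴ = 4π(3.76×10⁸)² × 5.67×10⁻⁸ × (4370)⁴ = 3.67×10²⁵ W.
S = L/(4πd²) = 1980 W m⁻².
From T_eq⁴ = S(1−A)/(4σ): 1−A = 4σT_eq⁴/S.
1−A = 4 × 5.67×10⁻⁸ × (257)⁴ / 1980 = 0.500.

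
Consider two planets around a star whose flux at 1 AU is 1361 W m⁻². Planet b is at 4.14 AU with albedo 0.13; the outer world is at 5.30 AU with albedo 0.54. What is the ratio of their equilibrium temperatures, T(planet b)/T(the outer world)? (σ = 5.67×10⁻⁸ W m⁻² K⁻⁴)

T₁/T₂ ≈ 1.327

T_eq = [S₀(1−A)/(4σd²)]^(1/4), so T ∝ (1−A)^(1/4) / √d.
T₁ = [1361×0.87/(4×5.67×10⁻⁸×4.14²)]^(1/4) = 132.11 K.
T₂ = [1361×0.46/(4×5.67×10⁻⁸×5.30²)]^(1/4) = 99.56 K.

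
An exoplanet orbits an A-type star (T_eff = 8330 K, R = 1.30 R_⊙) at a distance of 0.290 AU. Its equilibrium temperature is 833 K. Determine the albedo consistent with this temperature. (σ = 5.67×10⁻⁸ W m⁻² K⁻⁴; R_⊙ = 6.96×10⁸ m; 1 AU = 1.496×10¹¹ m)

A ≈ 0.08

R_⋆ = 1.30 × 6.96×10⁸ = 9.05×10⁸ m.
d = 0.290 AU = 4.34×10¹⁰ m.
L = 4πR_⋆²σT_⋆⁴ = 4π(9.05×10⁸)² × 5.67×10⁻⁸ × (8330)⁴ = 2.81×10²⁷ W.
S = L/(4πd²) = 1.19×10⁵ W m⁻².
From T_eq⁴ = S(1−A)/(4σ): 1−A = 4σT_eq⁴/S.
1−A = 4 × 5.67×10⁻⁸ × (833)⁴ / 1.19×10⁵ = 0.920.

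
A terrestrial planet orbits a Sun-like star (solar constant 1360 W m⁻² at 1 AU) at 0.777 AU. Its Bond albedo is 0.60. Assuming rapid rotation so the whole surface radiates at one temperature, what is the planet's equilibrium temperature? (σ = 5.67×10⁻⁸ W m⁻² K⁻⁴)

Flux at 0.777 AU: S = 1360/0.777² = 2250 W m⁻².
Energy balance: absorbed = emitted ⇒ πR²·S(1−A) = 4πR²·σT_eq⁴, so T_eq⁴ = S(1−A)/(4σ).
T_eq = [2250 × 0.40 / (4 × 5.67×10⁻⁸)]^(1/4) = (3.97×10⁹)^(1/4) = 251 K.

T_eq ≈ 251 K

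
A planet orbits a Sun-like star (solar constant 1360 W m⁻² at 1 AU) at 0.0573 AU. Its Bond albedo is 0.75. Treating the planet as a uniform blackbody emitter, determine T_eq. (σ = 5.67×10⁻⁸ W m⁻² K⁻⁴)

T_eq ≈ 822 K

Flux at 0.0573 AU: S = 1360/0.0573² = 4.14×10⁵ W m⁻².
Energy balance: absorbed = emitted ⇒ πR²·S(1−A) = 4πR²·σT_eq⁴, so T_eq⁴ = S(1−A)/(4σ).
T_eq = [4.14×10⁵ × 0.25 / (4 × 5.67×10⁻⁸)]^(1/4) = (4.57×10¹¹)^(1/4) = 822 K.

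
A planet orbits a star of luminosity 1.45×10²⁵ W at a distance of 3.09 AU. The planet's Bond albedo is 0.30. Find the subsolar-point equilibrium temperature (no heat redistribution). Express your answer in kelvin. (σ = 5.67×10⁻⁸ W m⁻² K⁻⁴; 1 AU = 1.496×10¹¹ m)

T_ss ≈ 90.4 K

d = 3.09 AU = 4.62×10¹¹ m.
Flux: S = L/(4πd²) = 1.45×10²⁵/(4π×(4.62×10¹¹)²) = 5.40 W m⁻².
At the subsolar point the surface absorbs S(1−A) and emits σT⁴ per unit area — no factor of 4, since only the local patch is in balance.
T = [5.40 × 0.70 / 5.67×10⁻⁸]^(1/4) = (6.67×10⁷)^(1/4) = 90.4 K.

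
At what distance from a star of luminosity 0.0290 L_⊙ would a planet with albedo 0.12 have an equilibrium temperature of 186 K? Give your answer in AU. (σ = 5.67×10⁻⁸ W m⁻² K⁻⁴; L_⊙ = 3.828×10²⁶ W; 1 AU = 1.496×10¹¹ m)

d ≈ 0.358 AU

L = 0.0290 × 3.828×10²⁶ = 1.11×10²⁵ W.
From T_eq⁴ = L(1−A)/(16πσd²): d = √[L(1−A)/(16πσT_eq⁴)].
d = √[1.11×10²⁵ × 0.88 / (16π × 5.67×10⁻⁸ × (186)⁴)] = 5.35×10¹⁰ m = 0.358 AU.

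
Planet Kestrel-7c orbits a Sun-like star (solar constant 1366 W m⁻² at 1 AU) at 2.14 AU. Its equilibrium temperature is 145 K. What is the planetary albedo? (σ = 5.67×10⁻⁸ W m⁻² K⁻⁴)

Flux at 2.14 AU: S = 1366/2.14² = 298 W m⁻².
From T_eq⁴ = S(1−A)/(4σ): 1−A = 4σT_eq⁴/S.
1−A = 4 × 5.67×10⁻⁸ × (145)⁴ / 298 = 0.336.

A ≈ 0.66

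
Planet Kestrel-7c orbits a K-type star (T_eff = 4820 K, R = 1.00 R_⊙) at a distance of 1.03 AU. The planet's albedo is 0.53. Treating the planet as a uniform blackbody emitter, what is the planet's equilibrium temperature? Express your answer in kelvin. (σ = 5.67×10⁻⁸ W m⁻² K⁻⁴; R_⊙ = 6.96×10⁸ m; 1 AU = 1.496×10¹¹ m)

T_eq ≈ 190 K

R_⋆ = 1.00 × 6.96×10⁸ = 6.96×10⁸ m.
d = 1.03 AU = 1.54×10¹¹ m.
L = 4πR_⋆²σT_⋆⁴ = 4π(6.96×10⁸)² × 5.67×10⁻⁸ × (4820)⁴ = 1.86×10²⁶ W.
S = L/(4πd²) = 624 W m⁻².
Energy balance: absorbed = emitted ⇒ πR²·S(1−A) = 4πR²·σT_eq⁴, so T_eq⁴ = S(1−A)/(4σ).
T_eq = [624 × 0.47 / (4 × 5.67×10⁻⁸)]^(1/4) = (1.29×10⁹)^(1/4) = 190 K.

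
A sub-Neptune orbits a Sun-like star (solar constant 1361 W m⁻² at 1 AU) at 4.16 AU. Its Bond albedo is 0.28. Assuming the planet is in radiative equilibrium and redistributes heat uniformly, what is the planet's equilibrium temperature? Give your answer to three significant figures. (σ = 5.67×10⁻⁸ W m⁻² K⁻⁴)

Flux at 4.16 AU: S = 1361/4.16² = 78.6 W m⁻².
Energy balance: absorbed = emitted ⇒ πR²·S(1−A) = 4πR²·σT_eq⁴, so T_eq⁴ = S(1−A)/(4σ).
T_eq = [78.6 × 0.72 / (4 × 5.67×10⁻⁸)]^(1/4) = (2.50×10⁸)^(1/4) = 126 K.

T_eq ≈ 126 K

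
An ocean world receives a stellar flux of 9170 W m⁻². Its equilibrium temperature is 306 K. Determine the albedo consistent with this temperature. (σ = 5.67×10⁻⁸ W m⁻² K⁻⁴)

From T_eq⁴ = S(1−A)/(4σ): 1−A = 4σT_eq⁴/S.
1−A = 4 × 5.67×10⁻⁸ × (306)⁴ / 9170 = 0.217.

A ≈ 0.78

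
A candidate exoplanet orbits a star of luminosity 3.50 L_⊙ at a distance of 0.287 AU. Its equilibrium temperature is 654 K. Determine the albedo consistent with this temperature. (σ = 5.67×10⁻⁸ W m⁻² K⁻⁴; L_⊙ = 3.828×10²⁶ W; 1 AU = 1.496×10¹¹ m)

d = 0.287 AU = 4.29×10¹⁰ m.
L = 3.50 × 3.828×10²⁶ = 1.34×10²⁷ W.
Flux: S = L/(4πd²) = 1.34×10²⁷/(4π×(4.29×10¹⁰)²) = 5.78×10⁴ W m⁻².
From T_eq⁴ = S(1−A)/(4σ): 1−A = 4σT_eq⁴/S.
1−A = 4 × 5.67×10⁻⁸ × (654)⁴ / 5.78×10⁴ = 0.717.

A ≈ 0.28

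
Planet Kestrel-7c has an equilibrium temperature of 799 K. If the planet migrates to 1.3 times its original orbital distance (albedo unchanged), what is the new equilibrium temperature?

T_eq ∝ L^(1/4) · d^(−1/2).
T′ = 799 / 1.3^(1/2) = 701 K.

T_eq ≈ 701 K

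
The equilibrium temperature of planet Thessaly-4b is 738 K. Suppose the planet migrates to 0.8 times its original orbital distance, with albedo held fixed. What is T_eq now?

T_eq ≈ 825 K

T_eq ∝ L^(1/4) · d^(−1/2).
T′ = 738 / 0.8^(1/2) = 825 K.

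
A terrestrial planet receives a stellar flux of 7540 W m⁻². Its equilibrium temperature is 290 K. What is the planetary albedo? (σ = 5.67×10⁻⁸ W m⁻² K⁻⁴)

A ≈ 0.79

From T_eq⁴ = S(1−A)/(4σ): 1−A = 4σT_eq⁴/S.
1−A = 4 × 5.67×10⁻⁸ × (290)⁴ / 7540 = 0.213.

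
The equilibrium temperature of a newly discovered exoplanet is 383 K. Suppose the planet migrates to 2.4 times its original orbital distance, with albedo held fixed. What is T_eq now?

T_eq ∝ L^(1/4) · d^(−1/2).
T′ = 383 / 2.4^(1/2) = 247 K.

T_eq ≈ 247 K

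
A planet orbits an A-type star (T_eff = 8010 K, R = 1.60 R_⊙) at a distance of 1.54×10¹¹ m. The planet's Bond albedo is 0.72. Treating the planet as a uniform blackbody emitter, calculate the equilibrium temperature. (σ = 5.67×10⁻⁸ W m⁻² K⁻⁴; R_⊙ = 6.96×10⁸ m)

R_⋆ = 1.60 × 6.96×10⁸ = 1.11×10⁹ m.
L = 4πR_⋆²σT_⋆⁴ = 4π(1.11×10⁹)² × 5.67×10⁻⁸ × (8010)⁴ = 3.64×10²⁷ W.
S = L/(4πd²) = 1.22×10⁴ W m⁻².
Energy balance: absorbed = emitted ⇒ πR²·S(1−A) = 4πR²·σT_eq⁴, so T_eq⁴ = S(1−A)/(4σ).
T_eq = [1.22×10⁴ × 0.28 / (4 × 5.67×10⁻⁸)]^(1/4) = (1.51×10¹⁰)^(1/4) = 350 K.

T_eq ≈ 350 K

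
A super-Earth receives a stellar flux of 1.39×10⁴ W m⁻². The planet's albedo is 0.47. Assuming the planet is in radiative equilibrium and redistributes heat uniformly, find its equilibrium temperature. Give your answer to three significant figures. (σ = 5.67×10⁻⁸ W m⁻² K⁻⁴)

T_eq ≈ 425 K

Energy balance: absorbed = emitted ⇒ πR²·S(1−A) = 4πR²·σT_eq⁴, so T_eq⁴ = S(1−A)/(4σ).
T_eq = [1.39×10⁴ × 0.53 / (4 × 5.67×10⁻⁸)]^(1/4) = (3.25×10¹⁰)^(1/4) = 425 K.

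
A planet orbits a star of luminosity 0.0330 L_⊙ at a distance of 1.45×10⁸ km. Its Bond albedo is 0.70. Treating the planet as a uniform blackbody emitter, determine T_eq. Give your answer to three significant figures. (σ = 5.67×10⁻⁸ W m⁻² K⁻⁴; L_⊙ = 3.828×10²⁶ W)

T_eq ≈ 89.2 K

d = 1.45×10⁸ km = 1.45×10¹¹ m.
L = 0.0330 × 3.828×10²⁶ = 1.26×10²⁵ W.
Flux: S = L/(4πd²) = 1.26×10²⁵/(4π×(1.45×10¹¹)²) = 47.8 W m⁻².
Energy balance: absorbed = emitted ⇒ πR²·S(1−A) = 4πR²·σT_eq⁴, so T_eq⁴ = S(1−A)/(4σ).
T_eq = [47.8 × 0.30 / (4 × 5.67×10⁻⁸)]^(1/4) = (6.32×10⁷)^(1/4) = 89.2 K.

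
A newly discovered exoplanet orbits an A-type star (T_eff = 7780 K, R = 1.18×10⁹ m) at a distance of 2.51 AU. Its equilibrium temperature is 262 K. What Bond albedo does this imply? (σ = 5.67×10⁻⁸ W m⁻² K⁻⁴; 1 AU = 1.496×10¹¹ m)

A ≈ 0.48

d = 2.51 AU = 3.75×10¹¹ m.
L = 4πR_⋆²σT_⋆⁴ = 4π(1.18×10⁹)² × 5.67×10⁻⁸ × (7780)⁴ = 3.63×10²⁷ W.
S = L/(4πd²) = 2050 W m⁻².
From T_eq⁴ = S(1−A)/(4σ): 1−A = 4σT_eq⁴/S.
1−A = 4 × 5.67×10⁻⁸ × (262)⁴ / 2050 = 0.521.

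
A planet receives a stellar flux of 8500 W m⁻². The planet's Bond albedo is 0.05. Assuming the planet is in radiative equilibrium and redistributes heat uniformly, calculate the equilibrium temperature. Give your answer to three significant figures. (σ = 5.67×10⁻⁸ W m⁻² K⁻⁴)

T_eq ≈ 434 K

Energy balance: absorbed = emitted ⇒ πR²·S(1−A) = 4πR²·σT_eq⁴, so T_eq⁴ = S(1−A)/(4σ).
T_eq = [8500 × 0.95 / (4 × 5.67×10⁻⁸)]^(1/4) = (3.56×10¹⁰)^(1/4) = 434 K.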